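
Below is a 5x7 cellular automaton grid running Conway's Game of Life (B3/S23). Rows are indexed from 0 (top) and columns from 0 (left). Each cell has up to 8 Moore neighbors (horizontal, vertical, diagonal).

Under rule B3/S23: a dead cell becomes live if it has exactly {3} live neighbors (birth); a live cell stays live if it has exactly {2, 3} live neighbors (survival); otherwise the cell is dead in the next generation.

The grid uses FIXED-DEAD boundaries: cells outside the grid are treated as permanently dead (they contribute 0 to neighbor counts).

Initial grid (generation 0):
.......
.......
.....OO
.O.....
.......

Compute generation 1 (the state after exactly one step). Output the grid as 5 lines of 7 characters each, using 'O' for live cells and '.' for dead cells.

Simulating step by step:
Generation 0 (given above): 3 live cells
Generation 1: 0 live cells
(generation 1 grid is the final answer)

Answer: .......
.......
.......
.......
.......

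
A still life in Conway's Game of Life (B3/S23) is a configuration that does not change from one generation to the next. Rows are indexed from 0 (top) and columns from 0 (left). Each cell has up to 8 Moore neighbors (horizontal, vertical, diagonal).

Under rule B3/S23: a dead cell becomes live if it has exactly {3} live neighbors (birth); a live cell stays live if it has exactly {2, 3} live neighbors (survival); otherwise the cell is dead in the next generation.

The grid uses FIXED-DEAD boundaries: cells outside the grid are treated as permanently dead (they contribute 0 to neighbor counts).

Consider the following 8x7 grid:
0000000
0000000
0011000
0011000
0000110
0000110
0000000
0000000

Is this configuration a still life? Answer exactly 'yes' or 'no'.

Compute generation 1 and compare to generation 0 (given above):
Generation 1:
0000000
0000000
0011000
0010000
0000010
0000110
0000000
0000000
Cell (3,3) differs: gen0=1 vs gen1=0 -> NOT a still life.

Answer: no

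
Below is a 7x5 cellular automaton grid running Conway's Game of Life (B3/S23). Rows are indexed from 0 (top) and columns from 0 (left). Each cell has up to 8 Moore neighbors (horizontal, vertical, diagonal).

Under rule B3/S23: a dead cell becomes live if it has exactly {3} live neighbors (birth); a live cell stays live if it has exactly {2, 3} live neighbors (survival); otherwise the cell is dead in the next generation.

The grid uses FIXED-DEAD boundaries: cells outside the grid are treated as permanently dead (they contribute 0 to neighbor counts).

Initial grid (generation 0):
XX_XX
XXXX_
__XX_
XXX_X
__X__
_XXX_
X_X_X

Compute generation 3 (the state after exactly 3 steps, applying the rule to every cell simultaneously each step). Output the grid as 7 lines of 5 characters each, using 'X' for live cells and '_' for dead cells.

Simulating step by step:
Generation 0 (given above): 21 live cells
Generation 1: 7 live cells
X__XX
X____
____X
_____
X____
_____
__X__
Generation 2: 2 live cells
_____
___XX
_____
_____
_____
_____
_____
Generation 3: 0 live cells
(generation 3 grid is the final answer)

Answer: _____
_____
_____
_____
_____
_____
_____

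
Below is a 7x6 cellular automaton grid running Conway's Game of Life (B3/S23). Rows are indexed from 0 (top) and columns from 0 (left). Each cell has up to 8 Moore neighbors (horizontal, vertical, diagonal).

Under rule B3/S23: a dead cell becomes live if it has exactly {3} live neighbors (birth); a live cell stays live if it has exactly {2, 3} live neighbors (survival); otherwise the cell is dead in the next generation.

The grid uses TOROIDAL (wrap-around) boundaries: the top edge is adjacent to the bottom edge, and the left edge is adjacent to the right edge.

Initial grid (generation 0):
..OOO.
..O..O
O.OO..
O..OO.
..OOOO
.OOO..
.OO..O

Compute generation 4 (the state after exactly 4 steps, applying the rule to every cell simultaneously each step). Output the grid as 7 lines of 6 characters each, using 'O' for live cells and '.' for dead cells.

Simulating step by step:
Generation 0 (given above): 21 live cells
Generation 1: 11 live cells
O...OO
.....O
O.O...
O.....
O....O
.....O
O.....
Generation 2: 13 live cells
O...O.
.O..O.
OO...O
O.....
O....O
.....O
O...O.
Generation 3: 13 live cells
OO.OO.
.O..O.
.O...O
......
O....O
....O.
O...O.
Generation 4: 16 live cells
(generation 4 grid is the final answer)

Answer: OOOOO.
.O.OO.
O.....
.....O
.....O
O...O.
OO..O.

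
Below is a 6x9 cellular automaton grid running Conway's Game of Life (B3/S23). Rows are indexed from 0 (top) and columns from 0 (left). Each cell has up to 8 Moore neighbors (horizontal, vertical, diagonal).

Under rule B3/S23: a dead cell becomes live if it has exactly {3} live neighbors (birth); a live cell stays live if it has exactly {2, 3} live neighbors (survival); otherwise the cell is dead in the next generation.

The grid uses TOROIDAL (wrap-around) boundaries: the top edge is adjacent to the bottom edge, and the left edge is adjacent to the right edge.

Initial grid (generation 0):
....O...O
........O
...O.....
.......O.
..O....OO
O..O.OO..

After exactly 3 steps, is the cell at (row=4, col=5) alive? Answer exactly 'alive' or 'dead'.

Answer: dead

Derivation:
Simulating step by step:
Generation 0 (given above): 12 live cells
Generation 1: 14 live cells
O...OO.OO
.........
.........
.......OO
.......OO
O..OOOO..
Generation 2: 12 live cells
O..O...OO
........O
.........
.......OO
O...OO...
O..O.....
Generation 3: 13 live cells
O......O.
O......OO
.......OO
........O
O...O....
OO.O.....

Cell (4,5) at generation 3: 0 -> dead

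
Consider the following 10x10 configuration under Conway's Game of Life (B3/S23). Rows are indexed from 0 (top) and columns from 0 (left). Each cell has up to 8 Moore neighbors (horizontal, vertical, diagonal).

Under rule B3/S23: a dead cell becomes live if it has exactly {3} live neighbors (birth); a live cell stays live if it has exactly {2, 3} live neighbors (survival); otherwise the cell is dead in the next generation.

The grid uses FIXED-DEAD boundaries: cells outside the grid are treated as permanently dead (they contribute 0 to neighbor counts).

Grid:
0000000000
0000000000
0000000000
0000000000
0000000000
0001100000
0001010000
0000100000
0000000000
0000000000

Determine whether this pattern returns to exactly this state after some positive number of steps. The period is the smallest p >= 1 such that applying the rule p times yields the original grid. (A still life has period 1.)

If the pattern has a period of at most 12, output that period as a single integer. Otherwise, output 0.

Simulating and comparing each generation to the original:
Gen 0 (original, given above): 5 live cells
Gen 1: 5 live cells, MATCHES original -> period = 1

Answer: 1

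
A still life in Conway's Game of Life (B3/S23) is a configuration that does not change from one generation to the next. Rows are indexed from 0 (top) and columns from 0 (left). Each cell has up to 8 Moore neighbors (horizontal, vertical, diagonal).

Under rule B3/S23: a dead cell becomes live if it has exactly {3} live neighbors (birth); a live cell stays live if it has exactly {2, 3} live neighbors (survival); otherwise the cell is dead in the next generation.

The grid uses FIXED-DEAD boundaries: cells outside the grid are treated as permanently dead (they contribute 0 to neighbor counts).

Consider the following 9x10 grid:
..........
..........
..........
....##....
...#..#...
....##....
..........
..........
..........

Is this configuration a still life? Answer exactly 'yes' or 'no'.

Answer: yes

Derivation:
Compute generation 1 and compare to generation 0 (given above):
Generation 1:
..........
..........
..........
....##....
...#..#...
....##....
..........
..........
..........
The grids are IDENTICAL -> still life.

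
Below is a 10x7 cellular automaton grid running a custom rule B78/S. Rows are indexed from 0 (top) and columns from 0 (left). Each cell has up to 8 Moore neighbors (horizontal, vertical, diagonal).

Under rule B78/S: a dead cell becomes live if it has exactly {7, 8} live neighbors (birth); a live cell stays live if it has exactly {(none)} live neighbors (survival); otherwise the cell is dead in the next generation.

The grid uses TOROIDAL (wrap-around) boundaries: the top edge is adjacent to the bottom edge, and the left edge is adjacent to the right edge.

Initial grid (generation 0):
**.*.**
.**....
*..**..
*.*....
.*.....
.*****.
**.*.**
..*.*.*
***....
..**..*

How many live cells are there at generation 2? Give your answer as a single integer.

Simulating step by step:
Generation 0 (given above): 32 live cells
Generation 1: 0 live cells
.......
.......
.......
.......
.......
.......
.......
.......
.......
.......
Generation 2: 0 live cells
.......
.......
.......
.......
.......
.......
.......
.......
.......
.......
Population at generation 2: 0

Answer: 0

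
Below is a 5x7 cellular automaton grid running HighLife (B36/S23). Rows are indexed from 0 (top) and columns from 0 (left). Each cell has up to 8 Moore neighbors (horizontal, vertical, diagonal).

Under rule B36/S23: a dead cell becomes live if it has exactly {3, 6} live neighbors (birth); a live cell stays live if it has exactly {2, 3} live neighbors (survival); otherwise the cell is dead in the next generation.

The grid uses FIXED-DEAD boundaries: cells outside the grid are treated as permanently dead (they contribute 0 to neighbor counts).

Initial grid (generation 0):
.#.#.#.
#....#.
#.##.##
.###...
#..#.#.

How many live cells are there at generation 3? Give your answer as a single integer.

Simulating step by step:
Generation 0 (given above): 16 live cells
Generation 1: 14 live cells
....#..
#..#.#.
#..#.##
#....##
.#.##..
Generation 2: 13 live cells
....#..
...#.##
##.....
####..#
....##.
Generation 3: 19 live cells
....##.
....##.
#..####
#.####.
.#####.
Population at generation 3: 19

Answer: 19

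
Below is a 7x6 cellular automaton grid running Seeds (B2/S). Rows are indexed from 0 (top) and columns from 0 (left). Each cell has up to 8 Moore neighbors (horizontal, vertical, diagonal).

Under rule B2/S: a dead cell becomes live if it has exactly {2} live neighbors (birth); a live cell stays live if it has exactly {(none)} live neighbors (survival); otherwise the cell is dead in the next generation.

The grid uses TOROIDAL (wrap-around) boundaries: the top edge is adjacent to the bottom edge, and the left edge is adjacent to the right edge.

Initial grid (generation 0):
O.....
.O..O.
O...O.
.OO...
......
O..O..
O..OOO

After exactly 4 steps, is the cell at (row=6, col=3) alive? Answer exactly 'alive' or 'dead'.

Answer: dead

Derivation:
Simulating step by step:
Generation 0 (given above): 13 live cells
Generation 1: 10 live cells
..O...
...O..
......
O..O.O
O..O..
.OO...
..O...
Generation 2: 9 live cells
.O....
..O...
O.OO.O
.OO...
......
O.....
......
Generation 3: 10 live cells
..O...
....OO
....O.
....OO
O.O...
......
OO....
Generation 4: 11 live cells
...OO.
......
O.....
OO....
.O.OO.
..O..O
..O...

Cell (6,3) at generation 4: 0 -> dead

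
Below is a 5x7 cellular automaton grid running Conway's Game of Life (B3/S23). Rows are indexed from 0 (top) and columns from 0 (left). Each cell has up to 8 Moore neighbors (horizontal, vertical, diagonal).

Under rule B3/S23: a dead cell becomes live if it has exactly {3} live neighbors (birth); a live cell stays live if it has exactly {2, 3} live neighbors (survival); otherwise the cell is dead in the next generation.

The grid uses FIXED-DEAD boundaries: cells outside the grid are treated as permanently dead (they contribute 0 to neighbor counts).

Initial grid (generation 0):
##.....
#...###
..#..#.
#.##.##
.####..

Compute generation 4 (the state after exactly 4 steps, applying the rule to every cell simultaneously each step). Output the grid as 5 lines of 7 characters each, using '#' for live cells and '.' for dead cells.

Answer: ###..#.
##.###.
...##..
...###.
.....#.

Derivation:
Simulating step by step:
Generation 0 (given above): 17 live cells
Generation 1: 13 live cells
##...#.
#...###
..#....
.....##
.#..##.
Generation 2: 16 live cells
##..###
#...###
....#..
....###
....###
Generation 3: 13 live cells
##..#.#
##.#..#
...#...
...#..#
....#.#
Generation 4: 15 live cells
(generation 4 grid is the final answer)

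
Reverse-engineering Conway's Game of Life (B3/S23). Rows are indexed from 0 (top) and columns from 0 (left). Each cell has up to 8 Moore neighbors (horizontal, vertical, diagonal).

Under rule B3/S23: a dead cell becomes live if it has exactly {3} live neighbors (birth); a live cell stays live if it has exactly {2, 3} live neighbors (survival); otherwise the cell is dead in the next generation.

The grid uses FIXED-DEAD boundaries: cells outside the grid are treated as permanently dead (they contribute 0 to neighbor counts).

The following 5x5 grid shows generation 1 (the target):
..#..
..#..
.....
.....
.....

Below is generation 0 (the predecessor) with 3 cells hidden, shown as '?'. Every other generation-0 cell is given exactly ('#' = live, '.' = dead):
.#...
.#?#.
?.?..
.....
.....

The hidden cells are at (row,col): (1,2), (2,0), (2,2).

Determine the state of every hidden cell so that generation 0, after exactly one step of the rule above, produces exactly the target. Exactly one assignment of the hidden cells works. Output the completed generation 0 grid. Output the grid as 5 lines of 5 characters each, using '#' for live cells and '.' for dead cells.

Hidden generation-0 cells (in order): (1,2), (2,0), (2,2).
A hidden cell only influences target cells in its own 3x3 neighborhood. Try each of the 2^3 = 8 assignments, step the completed generation 0 forward once under B3/S23, and compare with the target:
  (1,2)=. (2,0)=. (2,2)=. -> step reproduces the target at every cell -> ACCEPT
  (1,2)=. (2,0)=. (2,2)=# -> step gives (1,1)='#' but target has '.' -> reject
  (1,2)=. (2,0)=# (2,2)=. -> step gives (1,0)='#' but target has '.' -> reject
  (1,2)=. (2,0)=# (2,2)=# -> step gives (1,0)='#' but target has '.' -> reject
  (1,2)=# (2,0)=. (2,2)=. -> step gives (0,1)='#' but target has '.' -> reject
  (1,2)=# (2,0)=. (2,2)=# -> step gives (0,1)='#' but target has '.' -> reject
  (1,2)=# (2,0)=# (2,2)=. -> step gives (0,1)='#' but target has '.' -> reject
  (1,2)=# (2,0)=# (2,2)=# -> step gives (0,1)='#' but target has '.' -> reject
Unique solution: (1,2)=dead, (2,0)=dead, (2,2)=dead.
Check: live-neighbor counts of every cell in the completed generation 0:
21311
21301
11211
00000
00000
Applying B3/S23 to generation 0 with these counts gives:
..#..
..#..
.....
.....
.....
which matches the target exactly.

Answer: .#...
.#.#.
.....
.....
.....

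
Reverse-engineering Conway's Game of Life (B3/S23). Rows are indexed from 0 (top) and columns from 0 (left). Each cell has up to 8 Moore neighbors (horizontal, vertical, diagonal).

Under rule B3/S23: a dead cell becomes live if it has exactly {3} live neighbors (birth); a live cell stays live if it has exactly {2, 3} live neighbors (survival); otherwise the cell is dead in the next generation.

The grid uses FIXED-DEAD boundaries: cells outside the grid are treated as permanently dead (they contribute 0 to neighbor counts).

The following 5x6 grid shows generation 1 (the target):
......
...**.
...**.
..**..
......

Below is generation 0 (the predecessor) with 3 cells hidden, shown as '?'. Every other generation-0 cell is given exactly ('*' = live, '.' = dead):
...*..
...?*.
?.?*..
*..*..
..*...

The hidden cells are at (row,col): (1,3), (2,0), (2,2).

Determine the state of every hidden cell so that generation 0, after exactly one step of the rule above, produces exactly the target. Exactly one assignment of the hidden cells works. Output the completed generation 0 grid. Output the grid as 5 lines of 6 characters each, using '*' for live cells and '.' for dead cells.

Answer: ...*..
....*.
...*..
*..*..
..*...

Derivation:
Hidden generation-0 cells (in order): (1,3), (2,0), (2,2).
A hidden cell only influences target cells in its own 3x3 neighborhood. Try each of the 2^3 = 8 assignments, step the completed generation 0 forward once under B3/S23, and compare with the target:
  (1,3)=. (2,0)=. (2,2)=. -> step reproduces the target at every cell -> ACCEPT
  (1,3)=. (2,0)=. (2,2)=* -> step gives (1,2)='*' but target has '.' -> reject
  (1,3)=. (2,0)=* (2,2)=. -> step gives (3,1)='*' but target has '.' -> reject
  (1,3)=. (2,0)=* (2,2)=* -> step gives (1,2)='*' but target has '.' -> reject
  (1,3)=* (2,0)=. (2,2)=. -> step gives (0,3)='*' but target has '.' -> reject
  (1,3)=* (2,0)=. (2,2)=* -> step gives (0,3)='*' but target has '.' -> reject
  (1,3)=* (2,0)=* (2,2)=. -> step gives (0,3)='*' but target has '.' -> reject
  (1,3)=* (2,0)=* (2,2)=* -> step gives (0,3)='*' but target has '.' -> reject
Unique solution: (1,3)=dead, (2,0)=dead, (2,2)=dead.
Check: live-neighbor counts of every cell in the completed generation 0:
001121
002321
112231
023220
121210
Applying B3/S23 to generation 0 with these counts gives:
......
...**.
...**.
..**..
......
which matches the target exactly.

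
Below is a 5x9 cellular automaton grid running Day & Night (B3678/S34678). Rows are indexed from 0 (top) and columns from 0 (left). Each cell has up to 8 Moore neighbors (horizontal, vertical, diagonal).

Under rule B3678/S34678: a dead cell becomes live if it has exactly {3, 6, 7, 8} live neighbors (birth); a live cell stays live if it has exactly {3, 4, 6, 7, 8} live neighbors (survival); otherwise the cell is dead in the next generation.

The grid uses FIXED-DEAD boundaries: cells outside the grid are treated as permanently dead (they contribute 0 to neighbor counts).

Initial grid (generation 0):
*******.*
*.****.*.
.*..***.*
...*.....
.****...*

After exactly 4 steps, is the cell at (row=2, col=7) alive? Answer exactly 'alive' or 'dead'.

Answer: alive

Derivation:
Simulating step by step:
Generation 0 (given above): 25 live cells
Generation 1: 21 live cells
.**..***.
**.******
.....***.
.*.*...*.
..**.....
Generation 2: 20 live cells
****.*.**
.*..*****
**.*.**..
....*....
..*......
Generation 3: 14 live cells
.**..*.**
..*...*.*
..*...*..
.***.*...
.........
Generation 4: 11 live cells
......**.
..**.**..
..*..*.*.
..*......
..*......

Cell (2,7) at generation 4: 1 -> alive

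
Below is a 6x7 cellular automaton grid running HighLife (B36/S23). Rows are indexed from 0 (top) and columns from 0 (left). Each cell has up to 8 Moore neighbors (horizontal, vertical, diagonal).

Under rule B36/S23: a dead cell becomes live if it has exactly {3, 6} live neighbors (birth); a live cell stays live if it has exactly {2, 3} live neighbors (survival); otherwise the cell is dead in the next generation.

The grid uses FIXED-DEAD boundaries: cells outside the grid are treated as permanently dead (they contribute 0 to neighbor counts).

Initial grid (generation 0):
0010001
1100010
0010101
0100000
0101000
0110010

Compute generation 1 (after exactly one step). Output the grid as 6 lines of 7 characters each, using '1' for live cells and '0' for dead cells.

Answer: 0100000
0111011
1010010
0101000
1100000
0110000

Derivation:
Simulating step by step:
Generation 0 (given above): 14 live cells
Generation 1: 15 live cells
(generation 1 grid is the final answer)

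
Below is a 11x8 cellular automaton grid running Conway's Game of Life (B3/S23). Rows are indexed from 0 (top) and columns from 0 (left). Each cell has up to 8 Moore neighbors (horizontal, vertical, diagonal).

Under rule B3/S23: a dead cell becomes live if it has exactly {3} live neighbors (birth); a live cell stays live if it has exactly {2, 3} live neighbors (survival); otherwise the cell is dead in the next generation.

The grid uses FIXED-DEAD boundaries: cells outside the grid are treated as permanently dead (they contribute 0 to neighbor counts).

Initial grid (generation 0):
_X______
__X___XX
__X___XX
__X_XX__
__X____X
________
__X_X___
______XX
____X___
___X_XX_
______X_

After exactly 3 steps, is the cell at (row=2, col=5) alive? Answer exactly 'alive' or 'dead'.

Simulating step by step:
Generation 0 (given above): 21 live cells
Generation 1: 22 live cells
________
_XX___XX
_XX____X
_XX__X_X
___X____
___X____
________
___X_X__
____X__X
____XXX_
_____XX_
Generation 2: 19 live cells
________
_XX___XX
X__X___X
_X_X__X_
___XX___
________
____X___
____X___
___X____
____X__X
____X_X_
Generation 3: 21 live cells
________
_XX___XX
X__X___X
___X____
__XXX___
___XX___
________
___XX___
___XX___
___XXX__
_____X__

Cell (2,5) at generation 3: 0 -> dead

Answer: dead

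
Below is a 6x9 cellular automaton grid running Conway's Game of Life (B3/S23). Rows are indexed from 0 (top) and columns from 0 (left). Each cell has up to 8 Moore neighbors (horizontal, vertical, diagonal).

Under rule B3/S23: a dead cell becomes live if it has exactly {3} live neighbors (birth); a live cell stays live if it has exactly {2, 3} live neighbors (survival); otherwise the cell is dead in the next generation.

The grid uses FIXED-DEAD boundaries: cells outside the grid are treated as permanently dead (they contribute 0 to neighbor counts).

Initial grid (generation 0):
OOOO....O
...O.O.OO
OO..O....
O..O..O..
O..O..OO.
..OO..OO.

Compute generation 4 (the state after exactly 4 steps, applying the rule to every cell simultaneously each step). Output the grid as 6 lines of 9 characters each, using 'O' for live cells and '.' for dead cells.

Simulating step by step:
Generation 0 (given above): 23 live cells
Generation 1: 32 live cells
.OOOO..OO
...O...OO
OOOOOOOO.
O.OOOOOO.
.O.OOO...
..OO..OO.
Generation 2: 14 live cells
..OOO..OO
O........
O........
O......O.
.O.......
..OO.OO..
Generation 3: 11 live cells
...O.....
.O.O.....
OO.......
OO.......
.OO...O..
..O......
Generation 4: 7 live cells
(generation 4 grid is the final answer)

Answer: ..O......
OO.......
.........
.........
O.O......
.OO......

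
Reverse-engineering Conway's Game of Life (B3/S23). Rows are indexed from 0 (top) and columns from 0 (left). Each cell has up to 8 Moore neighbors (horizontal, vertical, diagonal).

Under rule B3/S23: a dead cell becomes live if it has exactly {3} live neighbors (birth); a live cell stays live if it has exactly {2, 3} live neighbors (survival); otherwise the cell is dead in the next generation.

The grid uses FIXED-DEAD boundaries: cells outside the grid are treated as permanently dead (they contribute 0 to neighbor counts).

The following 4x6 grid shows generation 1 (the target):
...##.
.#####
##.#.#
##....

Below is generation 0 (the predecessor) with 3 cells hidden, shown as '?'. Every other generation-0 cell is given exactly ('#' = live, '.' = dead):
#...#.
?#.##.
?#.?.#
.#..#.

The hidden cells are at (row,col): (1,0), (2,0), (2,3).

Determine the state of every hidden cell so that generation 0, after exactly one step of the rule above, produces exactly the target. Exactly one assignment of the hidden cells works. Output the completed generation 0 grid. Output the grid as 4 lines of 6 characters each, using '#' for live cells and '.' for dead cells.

Hidden generation-0 cells (in order): (1,0), (2,0), (2,3).
A hidden cell only influences target cells in its own 3x3 neighborhood. Try each of the 2^3 = 8 assignments, step the completed generation 0 forward once under B3/S23, and compare with the target:
  (1,0)=. (2,0)=. (2,3)=. -> step gives (1,0)='#' but target has '.' -> reject
  (1,0)=. (2,0)=. (2,3)=# -> step gives (1,0)='#' but target has '.' -> reject
  (1,0)=. (2,0)=# (2,3)=. -> step reproduces the target at every cell -> ACCEPT
  (1,0)=. (2,0)=# (2,3)=# -> step gives (1,2)='.' but target has '#' -> reject
  (1,0)=# (2,0)=. (2,3)=. -> step gives (0,0)='#' but target has '.' -> reject
  (1,0)=# (2,0)=. (2,3)=# -> step gives (0,0)='#' but target has '.' -> reject
  (1,0)=# (2,0)=# (2,3)=. -> step gives (0,0)='#' but target has '.' -> reject
  (1,0)=# (2,0)=# (2,3)=# -> step gives (0,0)='#' but target has '.' -> reject
Unique solution: (1,0)=dead, (2,0)=live, (2,3)=dead.
Check: live-neighbor counts of every cell in the completed generation 0:
122322
433233
334342
322112
Applying B3/S23 to generation 0 with these counts gives:
...##.
.#####
##.#.#
##....
which matches the target exactly.

Answer: #...#.
.#.##.
##...#
.#..#.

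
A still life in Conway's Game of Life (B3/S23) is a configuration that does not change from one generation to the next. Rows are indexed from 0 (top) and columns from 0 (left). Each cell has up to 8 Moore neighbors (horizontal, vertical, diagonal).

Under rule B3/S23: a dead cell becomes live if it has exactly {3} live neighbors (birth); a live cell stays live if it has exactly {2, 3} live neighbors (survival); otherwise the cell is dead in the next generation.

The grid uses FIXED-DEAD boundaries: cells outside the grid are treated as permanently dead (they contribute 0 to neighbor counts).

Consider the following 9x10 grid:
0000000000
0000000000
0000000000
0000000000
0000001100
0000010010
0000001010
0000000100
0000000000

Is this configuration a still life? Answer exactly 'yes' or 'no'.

Answer: yes

Derivation:
Compute generation 1 and compare to generation 0 (given above):
Generation 1:
0000000000
0000000000
0000000000
0000000000
0000001100
0000010010
0000001010
0000000100
0000000000
The grids are IDENTICAL -> still life.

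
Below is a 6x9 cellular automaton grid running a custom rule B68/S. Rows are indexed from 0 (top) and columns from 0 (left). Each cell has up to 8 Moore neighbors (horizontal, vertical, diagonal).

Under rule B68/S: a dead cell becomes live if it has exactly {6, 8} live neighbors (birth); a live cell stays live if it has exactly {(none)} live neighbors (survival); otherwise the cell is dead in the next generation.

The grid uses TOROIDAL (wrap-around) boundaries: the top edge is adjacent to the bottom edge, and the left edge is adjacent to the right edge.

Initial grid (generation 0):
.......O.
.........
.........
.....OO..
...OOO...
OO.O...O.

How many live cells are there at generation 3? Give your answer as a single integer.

Answer: 0

Derivation:
Simulating step by step:
Generation 0 (given above): 10 live cells
Generation 1: 0 live cells
.........
.........
.........
.........
.........
.........
Generation 2: 0 live cells
.........
.........
.........
.........
.........
.........
Generation 3: 0 live cells
.........
.........
.........
.........
.........
.........
Population at generation 3: 0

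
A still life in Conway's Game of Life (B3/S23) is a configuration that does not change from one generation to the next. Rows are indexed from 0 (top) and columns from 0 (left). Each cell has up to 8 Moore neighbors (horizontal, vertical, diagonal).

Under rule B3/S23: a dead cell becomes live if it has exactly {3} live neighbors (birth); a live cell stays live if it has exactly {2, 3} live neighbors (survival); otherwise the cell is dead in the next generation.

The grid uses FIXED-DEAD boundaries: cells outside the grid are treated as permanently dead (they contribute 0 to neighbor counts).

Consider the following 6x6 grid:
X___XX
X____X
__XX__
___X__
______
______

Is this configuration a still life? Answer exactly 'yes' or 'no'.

Compute generation 1 and compare to generation 0 (given above):
Generation 1:
____XX
_X_X_X
__XXX_
__XX__
______
______
Cell (0,0) differs: gen0=1 vs gen1=0 -> NOT a still life.

Answer: no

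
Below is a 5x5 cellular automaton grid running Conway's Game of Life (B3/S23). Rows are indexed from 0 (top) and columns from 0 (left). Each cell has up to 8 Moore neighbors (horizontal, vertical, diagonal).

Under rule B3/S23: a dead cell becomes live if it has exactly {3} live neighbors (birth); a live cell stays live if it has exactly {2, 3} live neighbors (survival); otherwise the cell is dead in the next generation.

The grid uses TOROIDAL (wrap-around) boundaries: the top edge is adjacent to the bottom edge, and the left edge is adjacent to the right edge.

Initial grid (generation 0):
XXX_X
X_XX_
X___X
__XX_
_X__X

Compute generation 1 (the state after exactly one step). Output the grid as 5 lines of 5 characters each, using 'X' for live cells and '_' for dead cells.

Answer: _____
__X__
X____
_XXX_
____X

Derivation:
Simulating step by step:
Generation 0 (given above): 13 live cells
Generation 1: 6 live cells
(generation 1 grid is the final answer)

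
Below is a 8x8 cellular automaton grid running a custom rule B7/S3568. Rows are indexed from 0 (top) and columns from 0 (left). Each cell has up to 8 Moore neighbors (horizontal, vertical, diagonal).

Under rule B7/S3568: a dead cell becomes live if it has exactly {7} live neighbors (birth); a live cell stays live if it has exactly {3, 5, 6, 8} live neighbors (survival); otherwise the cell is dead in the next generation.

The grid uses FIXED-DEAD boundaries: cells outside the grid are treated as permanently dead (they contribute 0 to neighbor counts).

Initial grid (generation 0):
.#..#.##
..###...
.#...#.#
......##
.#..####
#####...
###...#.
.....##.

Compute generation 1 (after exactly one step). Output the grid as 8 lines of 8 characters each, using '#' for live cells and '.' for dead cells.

Simulating step by step:
Generation 0 (given above): 28 live cells
Generation 1: 12 live cells
(generation 1 grid is the final answer)

Answer: ........
..###...
........
......#.
.#..#..#
.##.#...
##......
........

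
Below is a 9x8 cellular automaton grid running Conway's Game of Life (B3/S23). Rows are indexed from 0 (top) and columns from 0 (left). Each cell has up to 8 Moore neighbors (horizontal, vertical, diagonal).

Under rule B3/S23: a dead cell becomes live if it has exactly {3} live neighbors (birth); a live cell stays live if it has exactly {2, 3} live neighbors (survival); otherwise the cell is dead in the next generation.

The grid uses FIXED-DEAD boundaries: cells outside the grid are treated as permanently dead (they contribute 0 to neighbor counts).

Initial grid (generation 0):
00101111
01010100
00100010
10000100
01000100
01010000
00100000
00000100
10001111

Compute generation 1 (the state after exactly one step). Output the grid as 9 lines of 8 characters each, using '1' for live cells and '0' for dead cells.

Simulating step by step:
Generation 0 (given above): 23 live cells
Generation 1: 27 live cells
(generation 1 grid is the final answer)

Answer: 00111110
01010001
01101110
01000110
11101000
01000000
00100000
00001100
00001110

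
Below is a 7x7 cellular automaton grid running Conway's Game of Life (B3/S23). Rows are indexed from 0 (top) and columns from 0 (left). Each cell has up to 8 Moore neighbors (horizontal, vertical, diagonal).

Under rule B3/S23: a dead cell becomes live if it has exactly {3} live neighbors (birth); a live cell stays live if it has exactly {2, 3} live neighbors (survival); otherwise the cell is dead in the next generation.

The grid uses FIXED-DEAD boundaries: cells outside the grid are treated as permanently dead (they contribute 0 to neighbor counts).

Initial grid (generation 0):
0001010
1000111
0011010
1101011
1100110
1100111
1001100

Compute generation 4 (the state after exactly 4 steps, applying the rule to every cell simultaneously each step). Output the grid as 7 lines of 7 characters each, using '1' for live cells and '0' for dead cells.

Answer: 0011101
0011000
0010011
0000000
0000000
0000000
0000000

Derivation:
Simulating step by step:
Generation 0 (given above): 26 live cells
Generation 1: 17 live cells
0000011
0010001
1011000
1001001
0001000
0010001
1101100
Generation 2: 20 live cells
0000011
0111011
0011000
0101100
0011000
0110100
0111000
Generation 3: 14 live cells
0010111
0101011
0000010
0100100
0000000
0000100
0101000
Generation 4: 9 live cells
(generation 4 grid is the final answer)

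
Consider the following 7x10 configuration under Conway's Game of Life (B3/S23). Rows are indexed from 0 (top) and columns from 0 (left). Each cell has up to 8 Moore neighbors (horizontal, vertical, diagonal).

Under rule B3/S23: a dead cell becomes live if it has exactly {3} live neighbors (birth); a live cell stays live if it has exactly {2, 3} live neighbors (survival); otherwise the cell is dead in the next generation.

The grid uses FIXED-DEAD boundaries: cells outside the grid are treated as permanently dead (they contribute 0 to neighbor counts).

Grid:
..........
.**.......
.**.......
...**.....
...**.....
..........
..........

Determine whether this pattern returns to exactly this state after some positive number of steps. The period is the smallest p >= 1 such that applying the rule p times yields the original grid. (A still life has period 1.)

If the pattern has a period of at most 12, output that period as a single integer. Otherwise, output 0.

Simulating and comparing each generation to the original:
Gen 0 (original, given above): 8 live cells
Gen 1: 6 live cells, differs from original
Gen 2: 8 live cells, MATCHES original -> period = 2

Answer: 2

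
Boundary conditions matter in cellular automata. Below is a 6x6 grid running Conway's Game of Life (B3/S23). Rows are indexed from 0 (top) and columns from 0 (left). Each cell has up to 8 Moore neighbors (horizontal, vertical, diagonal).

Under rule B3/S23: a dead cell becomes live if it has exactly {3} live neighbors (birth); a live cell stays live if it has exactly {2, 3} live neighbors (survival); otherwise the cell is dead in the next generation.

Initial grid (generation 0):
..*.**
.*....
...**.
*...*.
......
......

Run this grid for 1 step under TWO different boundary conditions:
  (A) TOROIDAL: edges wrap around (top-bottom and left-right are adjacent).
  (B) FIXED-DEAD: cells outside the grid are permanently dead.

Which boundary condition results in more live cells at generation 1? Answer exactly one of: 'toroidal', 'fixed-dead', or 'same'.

Under TOROIDAL boundary, generation 1:
......
..*..*
...***
...***
......
......
Population = 8

Under FIXED-DEAD boundary, generation 1:
......
..*..*
...**.
...**.
......
......
Population = 6

Comparison: toroidal=8, fixed-dead=6 -> toroidal

Answer: toroidal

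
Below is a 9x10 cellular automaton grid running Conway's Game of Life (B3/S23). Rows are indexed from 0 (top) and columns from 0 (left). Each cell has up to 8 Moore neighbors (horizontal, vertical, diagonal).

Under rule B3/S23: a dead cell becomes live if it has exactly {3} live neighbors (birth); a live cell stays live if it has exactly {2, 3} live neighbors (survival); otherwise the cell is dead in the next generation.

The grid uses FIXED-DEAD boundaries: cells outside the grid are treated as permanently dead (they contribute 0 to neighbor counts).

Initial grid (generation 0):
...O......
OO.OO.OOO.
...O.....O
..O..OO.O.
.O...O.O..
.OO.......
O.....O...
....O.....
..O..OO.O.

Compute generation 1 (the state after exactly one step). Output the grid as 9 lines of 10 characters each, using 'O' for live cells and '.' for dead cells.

Answer: ..OOO..O..
...OO..OO.
.O.O.....O
..O.OOOOO.
.O...O.O..
OOO...O...
.O........
......OO..
.....O....

Derivation:
Simulating step by step:
Generation 0 (given above): 26 live cells
Generation 1: 28 live cells
(generation 1 grid is the final answer)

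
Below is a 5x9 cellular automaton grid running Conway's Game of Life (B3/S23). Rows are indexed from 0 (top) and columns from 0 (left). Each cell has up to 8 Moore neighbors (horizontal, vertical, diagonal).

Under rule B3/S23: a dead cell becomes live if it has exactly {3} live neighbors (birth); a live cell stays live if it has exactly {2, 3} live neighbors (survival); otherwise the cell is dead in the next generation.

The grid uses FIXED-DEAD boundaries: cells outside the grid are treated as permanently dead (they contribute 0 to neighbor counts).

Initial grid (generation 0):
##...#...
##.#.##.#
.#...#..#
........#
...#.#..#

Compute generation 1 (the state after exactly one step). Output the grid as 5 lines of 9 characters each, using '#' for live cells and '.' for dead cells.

Answer: ###.###..
.....###.
###.###.#
....#..##
.........

Derivation:
Simulating step by step:
Generation 0 (given above): 16 live cells
Generation 1: 19 live cells
(generation 1 grid is the final answer)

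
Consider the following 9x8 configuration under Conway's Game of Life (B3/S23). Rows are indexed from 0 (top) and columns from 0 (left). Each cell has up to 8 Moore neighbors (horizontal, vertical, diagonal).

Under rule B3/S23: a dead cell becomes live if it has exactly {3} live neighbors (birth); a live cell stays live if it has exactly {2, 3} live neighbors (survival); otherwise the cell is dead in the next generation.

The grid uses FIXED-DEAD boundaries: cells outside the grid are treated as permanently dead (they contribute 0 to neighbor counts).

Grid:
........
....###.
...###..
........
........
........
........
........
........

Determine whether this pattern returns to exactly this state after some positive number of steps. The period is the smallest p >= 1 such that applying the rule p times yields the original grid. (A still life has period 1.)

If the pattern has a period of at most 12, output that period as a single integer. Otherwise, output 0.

Answer: 2

Derivation:
Simulating and comparing each generation to the original:
Gen 0 (original, given above): 6 live cells
Gen 1: 6 live cells, differs from original
Gen 2: 6 live cells, MATCHES original -> period = 2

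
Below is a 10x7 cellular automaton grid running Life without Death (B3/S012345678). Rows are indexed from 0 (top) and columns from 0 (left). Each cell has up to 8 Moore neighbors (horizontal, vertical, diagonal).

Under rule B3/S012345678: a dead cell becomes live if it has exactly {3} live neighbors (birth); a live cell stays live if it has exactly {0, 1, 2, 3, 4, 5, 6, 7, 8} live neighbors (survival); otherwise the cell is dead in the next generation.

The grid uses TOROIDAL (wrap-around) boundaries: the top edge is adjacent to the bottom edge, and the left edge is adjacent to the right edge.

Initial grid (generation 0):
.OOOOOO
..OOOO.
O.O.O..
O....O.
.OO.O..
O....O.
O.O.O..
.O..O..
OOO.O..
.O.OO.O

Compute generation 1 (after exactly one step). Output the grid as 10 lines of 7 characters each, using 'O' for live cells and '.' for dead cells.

Answer: .OOOOOO
O.OOOO.
O.O.O..
O.O.OOO
OOO.OO.
O.O.OOO
O.OOOOO
.O..OO.
OOO.O..
.O.OO.O

Derivation:
Simulating step by step:
Generation 0 (given above): 33 live cells
Generation 1: 46 live cells
(generation 1 grid is the final answer)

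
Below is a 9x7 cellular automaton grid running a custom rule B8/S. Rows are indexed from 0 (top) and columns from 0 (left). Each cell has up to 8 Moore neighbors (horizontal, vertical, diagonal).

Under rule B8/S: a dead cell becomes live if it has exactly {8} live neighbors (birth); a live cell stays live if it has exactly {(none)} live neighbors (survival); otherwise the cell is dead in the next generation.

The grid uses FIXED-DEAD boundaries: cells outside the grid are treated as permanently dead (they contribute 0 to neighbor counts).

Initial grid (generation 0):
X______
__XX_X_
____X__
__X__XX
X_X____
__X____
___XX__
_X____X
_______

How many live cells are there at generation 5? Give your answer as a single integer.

Answer: 0

Derivation:
Simulating step by step:
Generation 0 (given above): 15 live cells
Generation 1: 0 live cells
_______
_______
_______
_______
_______
_______
_______
_______
_______
Generation 2: 0 live cells
_______
_______
_______
_______
_______
_______
_______
_______
_______
Generation 3: 0 live cells
_______
_______
_______
_______
_______
_______
_______
_______
_______
Generation 4: 0 live cells
_______
_______
_______
_______
_______
_______
_______
_______
_______
Generation 5: 0 live cells
_______
_______
_______
_______
_______
_______
_______
_______
_______
Population at generation 5: 0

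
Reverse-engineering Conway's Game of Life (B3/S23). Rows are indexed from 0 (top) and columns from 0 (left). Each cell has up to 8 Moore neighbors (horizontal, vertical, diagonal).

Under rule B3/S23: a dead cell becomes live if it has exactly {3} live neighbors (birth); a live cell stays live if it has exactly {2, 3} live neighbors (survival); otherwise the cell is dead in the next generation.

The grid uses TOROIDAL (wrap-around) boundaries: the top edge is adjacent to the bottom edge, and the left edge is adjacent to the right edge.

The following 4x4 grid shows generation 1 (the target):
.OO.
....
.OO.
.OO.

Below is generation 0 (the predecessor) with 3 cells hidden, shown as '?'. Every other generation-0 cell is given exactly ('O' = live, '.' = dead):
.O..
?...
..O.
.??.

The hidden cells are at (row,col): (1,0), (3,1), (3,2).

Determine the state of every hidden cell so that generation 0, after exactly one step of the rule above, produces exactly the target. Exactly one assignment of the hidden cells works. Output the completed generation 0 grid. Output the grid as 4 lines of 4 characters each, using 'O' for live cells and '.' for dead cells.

Hidden generation-0 cells (in order): (1,0), (3,1), (3,2).
A hidden cell only influences target cells in its own 3x3 neighborhood. Try each of the 2^3 = 8 assignments, step the completed generation 0 forward once under B3/S23, and compare with the target:
  (1,0)=. (3,1)=. (3,2)=. -> step gives (0,1)='.' but target has 'O' -> reject
  (1,0)=. (3,1)=. (3,2)=O -> step gives (0,1)='.' but target has 'O' -> reject
  (1,0)=. (3,1)=O (3,2)=. -> step gives (0,1)='.' but target has 'O' -> reject
  (1,0)=. (3,1)=O (3,2)=O -> step reproduces the target at every cell -> ACCEPT
  (1,0)=O (3,1)=. (3,2)=. -> step gives (0,1)='.' but target has 'O' -> reject
  (1,0)=O (3,1)=. (3,2)=O -> step gives (0,2)='.' but target has 'O' -> reject
  (1,0)=O (3,1)=O (3,2)=. -> step gives (0,0)='O' but target has '.' -> reject
  (1,0)=O (3,1)=O (3,2)=O -> step gives (0,0)='O' but target has '.' -> reject
Unique solution: (1,0)=dead, (3,1)=live, (3,2)=live.
Check: live-neighbor counts of every cell in the completed generation 0:
2231
1221
1322
2332
Applying B3/S23 to generation 0 with these counts gives:
.OO.
....
.OO.
.OO.
which matches the target exactly.

Answer: .O..
....
..O.
.OO.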